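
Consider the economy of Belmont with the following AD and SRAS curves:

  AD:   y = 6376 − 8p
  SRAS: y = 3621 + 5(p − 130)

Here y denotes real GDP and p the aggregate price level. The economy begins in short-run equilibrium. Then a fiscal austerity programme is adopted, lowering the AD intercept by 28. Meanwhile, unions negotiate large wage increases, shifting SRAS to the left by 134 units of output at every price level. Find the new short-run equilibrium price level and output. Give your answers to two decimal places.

p = 270.08, y = 4187.38

After both shocks: AD is y = 6348 − 8p and SRAS is y = 2837 + 5p.
Setting them equal: 3511 = 13p, so p = 270.08.
Substituting into AD, y = 4187.38.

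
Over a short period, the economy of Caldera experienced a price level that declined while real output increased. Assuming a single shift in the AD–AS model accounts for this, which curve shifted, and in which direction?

SRAS shifted right

P fell and Y rose. An AD shift moves P and Y in the same direction; an SRAS shift moves them in opposite directions.
Here P and Y moved in opposite directions, so the SRAS curve shifted.
Since Y rose, SRAS shifted right.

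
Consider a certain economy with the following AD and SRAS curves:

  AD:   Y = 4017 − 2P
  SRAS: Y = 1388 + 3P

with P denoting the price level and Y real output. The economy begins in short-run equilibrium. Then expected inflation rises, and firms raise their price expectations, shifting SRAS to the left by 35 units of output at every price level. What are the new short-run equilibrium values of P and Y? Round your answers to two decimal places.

This is a negative supply shock: SRAS shifts left.
New SRAS: Y = 1353 + 3P.
Set AD = SRAS: 4017 − 2P = 1353 + 3P, so 2664 = 5P and P = 532.80.
Substituting into AD, Y = 2951.40.

P = 532.80, Y = 2951.40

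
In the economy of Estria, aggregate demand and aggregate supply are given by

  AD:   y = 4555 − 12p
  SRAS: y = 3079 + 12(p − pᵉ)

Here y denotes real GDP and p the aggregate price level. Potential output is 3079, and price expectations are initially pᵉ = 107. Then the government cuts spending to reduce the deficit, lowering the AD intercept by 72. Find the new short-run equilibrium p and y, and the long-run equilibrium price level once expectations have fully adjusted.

Short run: p = 112, y = 3139. Long run: p = 117.

AD shifts left: new AD is y = 4483 − 12p. With pᵉ = 107, SRAS is y = 1795 + 12p.
Short run: 4483 − 12p = 1795 + 12p gives 2688 = 24p, so p = 112 and y = 4483 − 12·112 = 3139.
y = 3139 is above potential 3079; expectations adjust and SRAS shifts left until y = 3079.
Long run: on the new AD curve, 3079 = 4483 − 12p gives p = 117.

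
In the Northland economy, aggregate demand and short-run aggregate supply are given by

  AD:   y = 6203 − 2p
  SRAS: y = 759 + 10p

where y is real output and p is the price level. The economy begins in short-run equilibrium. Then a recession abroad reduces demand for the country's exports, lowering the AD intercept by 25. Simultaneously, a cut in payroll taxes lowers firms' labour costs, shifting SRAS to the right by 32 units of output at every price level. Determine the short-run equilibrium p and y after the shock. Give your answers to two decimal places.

After both shocks: AD is y = 6178 − 2p and SRAS is y = 791 + 10p.
Setting them equal: 5387 = 12p, so p = 448.92.
Substituting into AD, y = 5280.17.

p = 448.92, y = 5280.17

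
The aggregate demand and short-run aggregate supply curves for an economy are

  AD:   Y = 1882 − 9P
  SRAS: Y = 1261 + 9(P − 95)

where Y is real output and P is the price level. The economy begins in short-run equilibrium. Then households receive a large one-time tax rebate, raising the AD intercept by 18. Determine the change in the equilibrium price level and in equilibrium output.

This is a positive demand shock: AD shifts right.
New AD: Y = 1900 − 9P.
SRAS can be written Y = 406 + 9P.
Set AD = SRAS: 1900 − 9P = 406 + 9P, so 1494 = 18P and P = 83.
Y = 1900 − 9·83 = 1153.
Initially P = 82, Y = 1144, so ΔP = +1 and ΔY = +9.

ΔP = +1, ΔY = +9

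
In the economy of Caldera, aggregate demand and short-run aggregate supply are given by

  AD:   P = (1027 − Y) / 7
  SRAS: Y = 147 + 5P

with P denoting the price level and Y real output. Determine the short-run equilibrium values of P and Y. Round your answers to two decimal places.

P = 73.33, Y = 513.67

Rearrange AD to Y = 1027 − 7P.
Set AD = SRAS: 1027 − 7P = 147 + 5P, so 880 = 12P and P = 73.33.
Substituting into AD, Y = 1027 − 7P = 513.67.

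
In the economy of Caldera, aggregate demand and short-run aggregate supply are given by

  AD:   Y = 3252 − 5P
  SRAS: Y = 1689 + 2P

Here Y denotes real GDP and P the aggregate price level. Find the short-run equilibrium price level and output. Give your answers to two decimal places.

Set AD = SRAS: 3252 − 5P = 1689 + 2P, so 1563 = 7P and P = 223.29.
Substituting into AD, Y = 3252 − 5P = 2135.57.

P = 223.29, Y = 2135.57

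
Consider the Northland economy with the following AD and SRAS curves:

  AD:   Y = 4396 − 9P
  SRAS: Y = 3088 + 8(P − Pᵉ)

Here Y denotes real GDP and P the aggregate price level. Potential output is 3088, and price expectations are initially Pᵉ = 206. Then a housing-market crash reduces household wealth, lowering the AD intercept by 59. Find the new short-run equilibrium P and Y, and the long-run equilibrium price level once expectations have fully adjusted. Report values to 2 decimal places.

Short run: P = 170.41, Y = 2803.29. Long run: P = 138.78.

AD shifts left: new AD is Y = 4337 − 9P. With Pᵉ = 206, SRAS is Y = 1440 + 8P.
Short run: 4337 − 9P = 1440 + 8P gives 2897 = 17P, so P = 170.41 and Y = 4337 − 9P = 2803.29.
Y = 2803.29 is below potential 3088; expectations adjust and SRAS shifts right until Y = 3088.
Long run: on the new AD curve, 3088 = 4337 − 9P gives P = 138.78.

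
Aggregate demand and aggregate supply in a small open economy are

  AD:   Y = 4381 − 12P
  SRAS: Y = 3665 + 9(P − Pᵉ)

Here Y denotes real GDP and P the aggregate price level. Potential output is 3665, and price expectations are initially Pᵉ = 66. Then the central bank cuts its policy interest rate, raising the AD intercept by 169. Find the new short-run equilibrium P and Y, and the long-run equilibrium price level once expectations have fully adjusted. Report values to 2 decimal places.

Short run: P = 70.43, Y = 3704.86. Long run: P = 73.75.

AD shifts right: new AD is Y = 4550 − 12P. With Pᵉ = 66, SRAS is Y = 3071 + 9P.
Short run: 4550 − 12P = 3071 + 9P gives 1479 = 21P, so P = 70.43 and Y = 4550 − 12P = 3704.86.
Y = 3704.86 is above potential 3665; expectations adjust and SRAS shifts left until Y = 3665.
Long run: on the new AD curve, 3665 = 4550 − 12P gives P = 73.75.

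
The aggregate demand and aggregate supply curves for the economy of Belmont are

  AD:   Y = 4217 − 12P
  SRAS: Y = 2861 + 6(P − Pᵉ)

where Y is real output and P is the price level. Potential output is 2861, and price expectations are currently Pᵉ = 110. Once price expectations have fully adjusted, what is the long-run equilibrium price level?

Long-run P = 113

Short run: with Pᵉ = 110, SRAS is Y = 2201 + 6P. Setting AD = SRAS gives 2016 = 18P, so P = 112 and Y = 4217 − 12·112 = 2873.
Output 2873 is above potential 2861, so over time expected prices rise and SRAS shifts left until Y returns to 2861.
Long run: Y = 2861 on the AD curve gives 2861 = 4217 − 12P, so P = 113.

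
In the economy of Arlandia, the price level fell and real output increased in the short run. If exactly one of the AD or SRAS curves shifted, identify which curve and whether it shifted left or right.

SRAS shifted right

P fell and Y rose. An AD shift moves P and Y in the same direction; an SRAS shift moves them in opposite directions.
Here P and Y moved in opposite directions, so the SRAS curve shifted.
Since Y rose, SRAS shifted right.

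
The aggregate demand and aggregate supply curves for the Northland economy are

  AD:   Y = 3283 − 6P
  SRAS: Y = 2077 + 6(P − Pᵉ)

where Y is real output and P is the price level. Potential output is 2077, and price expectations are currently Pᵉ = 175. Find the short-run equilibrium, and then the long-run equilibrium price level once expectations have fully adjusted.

Short run: P = 188, Y = 2155. Long run: P = 201.

Short run: with Pᵉ = 175, SRAS is Y = 1027 + 6P. Setting AD = SRAS gives 2256 = 12P, so P = 188 and Y = 3283 − 6·188 = 2155.
Output 2155 is above potential 2077, so over time expected prices rise and SRAS shifts left until Y returns to 2077.
Long run: Y = 2077 on the AD curve gives 2077 = 3283 − 6P, so P = 201.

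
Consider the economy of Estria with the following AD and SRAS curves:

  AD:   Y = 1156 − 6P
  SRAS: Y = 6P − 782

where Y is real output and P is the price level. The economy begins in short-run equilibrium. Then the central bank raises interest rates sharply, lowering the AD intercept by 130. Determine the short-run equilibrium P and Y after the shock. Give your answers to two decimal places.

This is a negative demand shock: AD shifts left.
New AD: Y = 1026 − 6P.
Set AD = SRAS: 1026 − 6P = 6P − 782, so 1808 = 12P and P = 150.67.
Substituting into AD, Y = 122.00.

P = 150.67, Y = 122.00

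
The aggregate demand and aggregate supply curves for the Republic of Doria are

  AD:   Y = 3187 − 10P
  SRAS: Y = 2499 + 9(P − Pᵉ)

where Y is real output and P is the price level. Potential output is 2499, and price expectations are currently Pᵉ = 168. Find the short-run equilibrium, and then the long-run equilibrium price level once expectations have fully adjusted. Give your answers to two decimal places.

Short run: with Pᵉ = 168, SRAS is Y = 987 + 9P. Setting AD = SRAS gives 2200 = 19P, so P = 115.79 and Y = 3187 − 10P = 2029.11.
Output 2029.11 is below potential 2499, so over time expected prices fall and SRAS shifts right until Y returns to 2499.
Long run: Y = 2499 on the AD curve gives 2499 = 3187 − 10P, so P = 68.80.

Short run: P = 115.79, Y = 2029.11. Long run: P = 68.80.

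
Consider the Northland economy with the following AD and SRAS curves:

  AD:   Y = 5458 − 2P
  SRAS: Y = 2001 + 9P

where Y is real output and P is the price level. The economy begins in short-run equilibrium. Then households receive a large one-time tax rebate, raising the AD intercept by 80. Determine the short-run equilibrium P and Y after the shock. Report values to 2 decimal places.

This is a positive demand shock: AD shifts right.
New AD: Y = 5538 − 2P.
Set AD = SRAS: 5538 − 2P = 2001 + 9P, so 3537 = 11P and P = 321.55.
Substituting into AD, Y = 4894.91.

P = 321.55, Y = 4894.91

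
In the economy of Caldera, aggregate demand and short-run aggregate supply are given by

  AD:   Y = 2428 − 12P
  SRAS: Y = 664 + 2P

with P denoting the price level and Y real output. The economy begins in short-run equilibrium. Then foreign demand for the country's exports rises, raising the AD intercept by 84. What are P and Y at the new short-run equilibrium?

This is a positive demand shock: AD shifts right.
New AD: Y = 2512 − 12P.
Set AD = SRAS: 2512 − 12P = 664 + 2P, so 1848 = 14P and P = 132.
Y = 2512 − 12·132 = 928.

P = 132, Y = 928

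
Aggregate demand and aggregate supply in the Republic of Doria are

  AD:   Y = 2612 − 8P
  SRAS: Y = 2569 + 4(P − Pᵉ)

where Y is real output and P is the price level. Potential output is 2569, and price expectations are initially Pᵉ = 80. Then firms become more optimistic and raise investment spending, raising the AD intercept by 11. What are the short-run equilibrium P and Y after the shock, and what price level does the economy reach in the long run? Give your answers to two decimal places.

Short run: P = 31.17, Y = 2373.67. Long run: P = 6.75.

AD shifts right: new AD is Y = 2623 − 8P. With Pᵉ = 80, SRAS is Y = 2249 + 4P.
Short run: 2623 − 8P = 2249 + 4P gives 374 = 12P, so P = 31.17 and Y = 2623 − 8P = 2373.67.
Y = 2373.67 is below potential 2569; expectations adjust and SRAS shifts right until Y = 2569.
Long run: on the new AD curve, 2569 = 2623 − 8P gives P = 6.75.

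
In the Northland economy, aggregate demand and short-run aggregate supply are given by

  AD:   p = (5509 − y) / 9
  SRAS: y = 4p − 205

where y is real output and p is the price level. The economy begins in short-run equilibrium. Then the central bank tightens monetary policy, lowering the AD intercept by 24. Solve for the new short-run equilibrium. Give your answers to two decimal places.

This is a negative demand shock: AD shifts left.
New AD: y = 5485 − 9p.
Set AD = SRAS: 5485 − 9p = 4p − 205, so 5690 = 13p and p = 437.69.
Substituting into AD, y = 1545.77.

p = 437.69, y = 1545.77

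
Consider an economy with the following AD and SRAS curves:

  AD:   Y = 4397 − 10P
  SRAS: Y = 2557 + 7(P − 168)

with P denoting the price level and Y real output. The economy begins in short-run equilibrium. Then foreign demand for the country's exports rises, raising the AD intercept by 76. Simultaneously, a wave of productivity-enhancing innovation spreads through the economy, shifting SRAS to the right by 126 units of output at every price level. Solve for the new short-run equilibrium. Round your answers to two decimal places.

After both shocks: AD is Y = 4473 − 10P and SRAS is Y = 1507 + 7P.
Setting them equal: 2966 = 17P, so P = 174.47.
Substituting into AD, Y = 2728.29.

P = 174.47, Y = 2728.29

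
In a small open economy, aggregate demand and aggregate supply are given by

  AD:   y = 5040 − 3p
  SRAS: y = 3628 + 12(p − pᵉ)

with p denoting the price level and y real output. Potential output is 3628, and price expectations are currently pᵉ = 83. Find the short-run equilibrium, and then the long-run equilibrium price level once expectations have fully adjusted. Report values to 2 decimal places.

Short run: p = 160.53, y = 4558.40. Long run: p = 470.67.

Short run: with pᵉ = 83, SRAS is y = 2632 + 12p. Setting AD = SRAS gives 2408 = 15p, so p = 160.53 and y = 5040 − 3p = 4558.40.
Output 4558.40 is above potential 3628, so over time expected prices rise and SRAS shifts left until y returns to 3628.
Long run: y = 3628 on the AD curve gives 3628 = 5040 − 3p, so p = 470.67.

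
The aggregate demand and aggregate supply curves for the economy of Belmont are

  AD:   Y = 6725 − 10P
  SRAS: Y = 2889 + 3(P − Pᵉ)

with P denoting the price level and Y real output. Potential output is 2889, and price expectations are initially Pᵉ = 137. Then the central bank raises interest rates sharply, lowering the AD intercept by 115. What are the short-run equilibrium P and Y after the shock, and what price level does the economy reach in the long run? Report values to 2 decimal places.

AD shifts left: new AD is Y = 6610 − 10P. With Pᵉ = 137, SRAS is Y = 2478 + 3P.
Short run: 6610 − 10P = 2478 + 3P gives 4132 = 13P, so P = 317.85 and Y = 6610 − 10P = 3431.54.
Y = 3431.54 is above potential 2889; expectations adjust and SRAS shifts left until Y = 2889.
Long run: on the new AD curve, 2889 = 6610 − 10P gives P = 372.10.

Short run: P = 317.85, Y = 3431.54. Long run: P = 372.10.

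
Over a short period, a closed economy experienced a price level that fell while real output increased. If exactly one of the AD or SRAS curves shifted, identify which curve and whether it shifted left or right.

P fell and Y rose. An AD shift moves P and Y in the same direction; an SRAS shift moves them in opposite directions.
Here P and Y moved in opposite directions, so the SRAS curve shifted.
Since Y rose, SRAS shifted right.

SRAS shifted right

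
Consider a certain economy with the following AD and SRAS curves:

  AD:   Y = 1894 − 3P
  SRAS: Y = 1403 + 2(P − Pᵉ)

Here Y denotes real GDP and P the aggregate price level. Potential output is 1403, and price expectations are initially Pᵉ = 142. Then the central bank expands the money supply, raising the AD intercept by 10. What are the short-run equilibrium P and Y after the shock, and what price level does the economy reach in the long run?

Short run: P = 157, Y = 1433. Long run: P = 167.

AD shifts right: new AD is Y = 1904 − 3P. With Pᵉ = 142, SRAS is Y = 1119 + 2P.
Short run: 1904 − 3P = 1119 + 2P gives 785 = 5P, so P = 157 and Y = 1904 − 3·157 = 1433.
Y = 1433 is above potential 1403; expectations adjust and SRAS shifts left until Y = 1403.
Long run: on the new AD curve, 1403 = 1904 − 3P gives P = 167.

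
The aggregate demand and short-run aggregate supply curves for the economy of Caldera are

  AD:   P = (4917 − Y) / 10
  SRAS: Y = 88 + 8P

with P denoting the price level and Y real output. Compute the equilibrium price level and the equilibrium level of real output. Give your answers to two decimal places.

Rearrange AD to Y = 4917 − 10P.
Set AD = SRAS: 4917 − 10P = 88 + 8P, so 4829 = 18P and P = 268.28.
Substituting into AD, Y = 4917 − 10P = 2234.22.

P = 268.28, Y = 2234.22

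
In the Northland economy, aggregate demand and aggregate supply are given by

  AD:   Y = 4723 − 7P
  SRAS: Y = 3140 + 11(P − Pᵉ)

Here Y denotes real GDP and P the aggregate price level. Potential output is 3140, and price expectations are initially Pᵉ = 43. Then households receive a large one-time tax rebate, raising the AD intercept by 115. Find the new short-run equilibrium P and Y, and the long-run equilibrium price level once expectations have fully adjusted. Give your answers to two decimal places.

AD shifts right: new AD is Y = 4838 − 7P. With Pᵉ = 43, SRAS is Y = 2667 + 11P.
Short run: 4838 − 7P = 2667 + 11P gives 2171 = 18P, so P = 120.61 and Y = 4838 − 7P = 3993.72.
Y = 3993.72 is above potential 3140; expectations adjust and SRAS shifts left until Y = 3140.
Long run: on the new AD curve, 3140 = 4838 − 7P gives P = 242.57.

Short run: P = 120.61, Y = 3993.72. Long run: P = 242.57.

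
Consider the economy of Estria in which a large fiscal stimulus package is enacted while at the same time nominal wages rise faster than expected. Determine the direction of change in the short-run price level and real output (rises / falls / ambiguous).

The first event is a positive demand shock: AD shifts right, which by itself pushes P up and Y up.
The second is an adverse supply shock: SRAS shifts left, which by itself pushes P up and Y down.
Both shocks push P up, so P rises. The two shocks push Y in opposite directions, so the effect on Y is ambiguous.

Price level: rises; output: ambiguous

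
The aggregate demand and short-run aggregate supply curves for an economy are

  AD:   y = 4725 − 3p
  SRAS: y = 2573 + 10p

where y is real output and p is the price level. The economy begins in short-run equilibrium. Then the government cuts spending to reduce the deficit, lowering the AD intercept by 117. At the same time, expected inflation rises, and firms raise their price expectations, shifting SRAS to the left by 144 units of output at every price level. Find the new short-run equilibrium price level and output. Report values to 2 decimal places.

After both shocks: AD is y = 4608 − 3p and SRAS is y = 2429 + 10p.
Setting them equal: 2179 = 13p, so p = 167.62.
Substituting into AD, y = 4105.15.

p = 167.62, y = 4105.15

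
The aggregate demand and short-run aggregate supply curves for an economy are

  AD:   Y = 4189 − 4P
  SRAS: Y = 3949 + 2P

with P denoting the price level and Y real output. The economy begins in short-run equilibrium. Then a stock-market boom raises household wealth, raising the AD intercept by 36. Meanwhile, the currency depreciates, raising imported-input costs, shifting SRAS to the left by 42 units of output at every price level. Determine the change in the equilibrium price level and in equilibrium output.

After both shocks: AD is Y = 4225 − 4P and SRAS is Y = 3907 + 2P.
Setting them equal: 318 = 6P, so P = 53.
Y = 4225 − 4·53 = 4013.
Initially P = 40, Y = 4029, so ΔP = +13 and ΔY = -16.

ΔP = +13, ΔY = -16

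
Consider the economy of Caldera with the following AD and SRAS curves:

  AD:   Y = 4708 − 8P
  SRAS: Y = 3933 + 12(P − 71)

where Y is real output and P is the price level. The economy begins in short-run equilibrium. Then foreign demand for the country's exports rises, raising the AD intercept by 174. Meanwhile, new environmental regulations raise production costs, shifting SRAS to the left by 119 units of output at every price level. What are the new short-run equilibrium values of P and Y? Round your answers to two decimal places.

After both shocks: AD is Y = 4882 − 8P and SRAS is Y = 2962 + 12P.
Setting them equal: 1920 = 20P, so P = 96.00.
Substituting into AD, Y = 4114.00.

P = 96.00, Y = 4114.00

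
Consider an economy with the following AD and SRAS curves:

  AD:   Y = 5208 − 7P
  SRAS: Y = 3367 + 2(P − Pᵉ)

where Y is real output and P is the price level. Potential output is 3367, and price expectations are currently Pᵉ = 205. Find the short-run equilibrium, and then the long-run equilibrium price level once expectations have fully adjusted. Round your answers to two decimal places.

Short run: with Pᵉ = 205, SRAS is Y = 2957 + 2P. Setting AD = SRAS gives 2251 = 9P, so P = 250.11 and Y = 5208 − 7P = 3457.22.
Output 3457.22 is above potential 3367, so over time expected prices rise and SRAS shifts left until Y returns to 3367.
Long run: Y = 3367 on the AD curve gives 3367 = 5208 − 7P, so P = 263.00.

Short run: P = 250.11, Y = 3457.22. Long run: P = 263.00.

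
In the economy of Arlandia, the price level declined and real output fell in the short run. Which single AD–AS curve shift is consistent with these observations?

AD shifted left

P fell and Y fell. An AD shift moves P and Y in the same direction; an SRAS shift moves them in opposite directions.
Here P and Y moved in the same direction, so the AD curve shifted.
Since Y fell, AD shifted left.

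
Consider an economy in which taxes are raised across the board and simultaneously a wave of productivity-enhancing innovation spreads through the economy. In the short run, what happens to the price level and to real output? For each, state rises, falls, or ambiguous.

The first event is a negative demand shock: AD shifts left, which by itself pushes P down and Y down.
The second is a favourable supply shock: SRAS shifts right, which by itself pushes P down and Y up.
Both shocks push P down, so P falls. The two shocks push Y in opposite directions, so the effect on Y is ambiguous.

Price level: falls; output: ambiguous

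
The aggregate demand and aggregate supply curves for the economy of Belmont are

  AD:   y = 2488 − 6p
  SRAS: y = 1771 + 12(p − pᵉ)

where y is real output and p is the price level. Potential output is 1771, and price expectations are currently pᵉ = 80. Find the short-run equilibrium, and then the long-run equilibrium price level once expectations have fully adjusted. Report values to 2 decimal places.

Short run: with pᵉ = 80, SRAS is y = 811 + 12p. Setting AD = SRAS gives 1677 = 18p, so p = 93.17 and y = 2488 − 6p = 1929.00.
Output 1929.00 is above potential 1771, so over time expected prices rise and SRAS shifts left until y returns to 1771.
Long run: y = 1771 on the AD curve gives 1771 = 2488 − 6p, so p = 119.50.

Short run: p = 93.17, y = 1929.00. Long run: p = 119.50.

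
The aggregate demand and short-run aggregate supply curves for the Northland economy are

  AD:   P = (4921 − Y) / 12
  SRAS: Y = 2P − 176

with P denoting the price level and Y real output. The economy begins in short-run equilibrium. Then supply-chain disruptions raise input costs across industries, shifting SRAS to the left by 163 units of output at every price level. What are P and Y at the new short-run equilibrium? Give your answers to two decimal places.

P = 375.71, Y = 412.43

This is a negative supply shock: SRAS shifts left.
New SRAS: Y = 2P − 339.
Set AD = SRAS: 4921 − 12P = 2P − 339, so 5260 = 14P and P = 375.71.
Substituting into AD, Y = 412.43.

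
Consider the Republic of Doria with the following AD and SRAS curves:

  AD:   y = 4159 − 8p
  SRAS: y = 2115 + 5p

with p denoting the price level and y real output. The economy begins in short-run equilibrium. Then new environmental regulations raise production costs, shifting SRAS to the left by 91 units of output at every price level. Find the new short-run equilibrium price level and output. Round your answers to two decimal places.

p = 164.23, y = 2845.15

This is a negative supply shock: SRAS shifts left.
New SRAS: y = 2024 + 5p.
Set AD = SRAS: 4159 − 8p = 2024 + 5p, so 2135 = 13p and p = 164.23.
Substituting into AD, y = 2845.15.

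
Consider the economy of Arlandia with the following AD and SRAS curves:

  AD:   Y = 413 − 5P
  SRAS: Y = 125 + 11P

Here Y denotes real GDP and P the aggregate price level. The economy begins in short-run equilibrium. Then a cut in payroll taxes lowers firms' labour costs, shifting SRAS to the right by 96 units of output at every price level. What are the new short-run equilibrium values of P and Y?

This is a positive supply shock: SRAS shifts right.
New SRAS: Y = 221 + 11P.
Set AD = SRAS: 413 − 5P = 221 + 11P, so 192 = 16P and P = 12.
Y = 413 − 5·12 = 353.

P = 12, Y = 353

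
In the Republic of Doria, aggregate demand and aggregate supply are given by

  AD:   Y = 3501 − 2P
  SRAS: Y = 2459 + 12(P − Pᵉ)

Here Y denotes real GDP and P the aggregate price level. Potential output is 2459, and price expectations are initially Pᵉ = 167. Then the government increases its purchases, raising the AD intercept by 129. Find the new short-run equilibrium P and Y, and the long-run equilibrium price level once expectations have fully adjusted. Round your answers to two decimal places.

AD shifts right: new AD is Y = 3630 − 2P. With Pᵉ = 167, SRAS is Y = 455 + 12P.
Short run: 3630 − 2P = 455 + 12P gives 3175 = 14P, so P = 226.79 and Y = 3630 − 2P = 3176.43.
Y = 3176.43 is above potential 2459; expectations adjust and SRAS shifts left until Y = 2459.
Long run: on the new AD curve, 2459 = 3630 − 2P gives P = 585.50.

Short run: P = 226.79, Y = 3176.43. Long run: P = 585.50.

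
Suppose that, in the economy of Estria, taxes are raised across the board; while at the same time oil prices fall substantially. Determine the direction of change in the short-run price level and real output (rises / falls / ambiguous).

Price level: falls; output: ambiguous

The first event is a negative demand shock: AD shifts left, which by itself pushes P down and Y down.
The second is a favourable supply shock: SRAS shifts right, which by itself pushes P down and Y up.
Both shocks push P down, so P falls. The two shocks push Y in opposite directions, so the effect on Y is ambiguous.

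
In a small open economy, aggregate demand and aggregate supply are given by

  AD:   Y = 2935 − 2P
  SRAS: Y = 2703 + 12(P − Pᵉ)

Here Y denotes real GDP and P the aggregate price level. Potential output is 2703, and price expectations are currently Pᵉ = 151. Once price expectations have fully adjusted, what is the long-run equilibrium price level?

Long-run P = 116

Short run: with Pᵉ = 151, SRAS is Y = 891 + 12P. Setting AD = SRAS gives 2044 = 14P, so P = 146 and Y = 2935 − 2·146 = 2643.
Output 2643 is below potential 2703, so over time expected prices fall and SRAS shifts right until Y returns to 2703.
Long run: Y = 2703 on the AD curve gives 2703 = 2935 − 2P, so P = 116.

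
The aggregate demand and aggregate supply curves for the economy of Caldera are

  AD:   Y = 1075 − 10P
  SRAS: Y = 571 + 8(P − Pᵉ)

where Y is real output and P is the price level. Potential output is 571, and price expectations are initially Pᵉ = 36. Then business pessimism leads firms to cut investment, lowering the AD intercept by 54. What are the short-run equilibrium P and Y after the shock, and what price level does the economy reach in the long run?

Short run: P = 41, Y = 611. Long run: P = 45.

AD shifts left: new AD is Y = 1021 − 10P. With Pᵉ = 36, SRAS is Y = 283 + 8P.
Short run: 1021 − 10P = 283 + 8P gives 738 = 18P, so P = 41 and Y = 1021 − 10·41 = 611.
Y = 611 is above potential 571; expectations adjust and SRAS shifts left until Y = 571.
Long run: on the new AD curve, 571 = 1021 − 10P gives P = 45.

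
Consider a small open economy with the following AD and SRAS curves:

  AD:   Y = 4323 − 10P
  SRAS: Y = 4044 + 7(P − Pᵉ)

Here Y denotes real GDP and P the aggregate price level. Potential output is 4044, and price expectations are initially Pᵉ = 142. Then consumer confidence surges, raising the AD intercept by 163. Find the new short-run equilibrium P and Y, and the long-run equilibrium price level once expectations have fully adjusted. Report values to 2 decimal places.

Short run: P = 84.47, Y = 3641.29. Long run: P = 44.20.

AD shifts right: new AD is Y = 4486 − 10P. With Pᵉ = 142, SRAS is Y = 3050 + 7P.
Short run: 4486 − 10P = 3050 + 7P gives 1436 = 17P, so P = 84.47 and Y = 4486 − 10P = 3641.29.
Y = 3641.29 is below potential 4044; expectations adjust and SRAS shifts right until Y = 4044.
Long run: on the new AD curve, 4044 = 4486 − 10P gives P = 44.20.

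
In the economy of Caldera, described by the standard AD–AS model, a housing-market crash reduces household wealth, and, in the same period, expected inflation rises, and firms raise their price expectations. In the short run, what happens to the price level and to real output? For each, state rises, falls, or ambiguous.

The first event is a negative demand shock: AD shifts left, which by itself pushes P down and Y down.
The second is an adverse supply shock: SRAS shifts left, which by itself pushes P up and Y down.
The two shocks push P in opposite directions, so the effect on P is ambiguous. Both shocks push Y down, so Y falls.

Price level: ambiguous; output: falls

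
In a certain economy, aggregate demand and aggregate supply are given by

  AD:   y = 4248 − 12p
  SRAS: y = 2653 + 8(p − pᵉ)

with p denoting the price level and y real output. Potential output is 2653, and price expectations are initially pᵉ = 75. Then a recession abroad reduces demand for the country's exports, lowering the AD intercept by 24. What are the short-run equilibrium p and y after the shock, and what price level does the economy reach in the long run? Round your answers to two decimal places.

Short run: p = 108.55, y = 2921.40. Long run: p = 130.92.

AD shifts left: new AD is y = 4224 − 12p. With pᵉ = 75, SRAS is y = 2053 + 8p.
Short run: 4224 − 12p = 2053 + 8p gives 2171 = 20p, so p = 108.55 and y = 4224 − 12p = 2921.40.
y = 2921.40 is above potential 2653; expectations adjust and SRAS shifts left until y = 2653.
Long run: on the new AD curve, 2653 = 4224 − 12p gives p = 130.92.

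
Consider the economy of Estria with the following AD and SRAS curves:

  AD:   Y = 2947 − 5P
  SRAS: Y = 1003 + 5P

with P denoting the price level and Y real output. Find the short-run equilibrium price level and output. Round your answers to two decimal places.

Set AD = SRAS: 2947 − 5P = 1003 + 5P, so 1944 = 10P and P = 194.40.
Substituting into AD, Y = 2947 − 5P = 1975.00.

P = 194.40, Y = 1975.00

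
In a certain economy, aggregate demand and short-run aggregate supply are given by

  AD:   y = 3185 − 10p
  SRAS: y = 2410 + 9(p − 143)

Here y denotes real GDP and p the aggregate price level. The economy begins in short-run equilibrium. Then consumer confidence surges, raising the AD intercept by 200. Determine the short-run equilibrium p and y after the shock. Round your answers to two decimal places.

This is a positive demand shock: AD shifts right.
New AD: y = 3385 − 10p.
SRAS can be written y = 1123 + 9p.
Set AD = SRAS: 3385 − 10p = 1123 + 9p, so 2262 = 19p and p = 119.05.
Substituting into AD, y = 2194.47.

p = 119.05, y = 2194.47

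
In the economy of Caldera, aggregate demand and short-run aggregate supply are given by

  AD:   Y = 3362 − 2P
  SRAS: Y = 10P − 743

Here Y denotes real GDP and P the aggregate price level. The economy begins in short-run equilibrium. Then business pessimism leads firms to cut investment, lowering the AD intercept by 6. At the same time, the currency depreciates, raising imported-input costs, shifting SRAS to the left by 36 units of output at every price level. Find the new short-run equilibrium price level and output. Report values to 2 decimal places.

After both shocks: AD is Y = 3356 − 2P and SRAS is Y = 10P − 779.
Setting them equal: 4135 = 12P, so P = 344.58.
Substituting into AD, Y = 2666.83.

P = 344.58, Y = 2666.83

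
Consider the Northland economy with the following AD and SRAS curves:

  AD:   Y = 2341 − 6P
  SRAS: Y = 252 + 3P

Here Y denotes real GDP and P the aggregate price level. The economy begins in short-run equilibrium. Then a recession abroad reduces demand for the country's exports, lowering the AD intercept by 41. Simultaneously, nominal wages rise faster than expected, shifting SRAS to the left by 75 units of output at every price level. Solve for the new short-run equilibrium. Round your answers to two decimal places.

After both shocks: AD is Y = 2300 − 6P and SRAS is Y = 177 + 3P.
Setting them equal: 2123 = 9P, so P = 235.89.
Substituting into AD, Y = 884.67.

P = 235.89, Y = 884.67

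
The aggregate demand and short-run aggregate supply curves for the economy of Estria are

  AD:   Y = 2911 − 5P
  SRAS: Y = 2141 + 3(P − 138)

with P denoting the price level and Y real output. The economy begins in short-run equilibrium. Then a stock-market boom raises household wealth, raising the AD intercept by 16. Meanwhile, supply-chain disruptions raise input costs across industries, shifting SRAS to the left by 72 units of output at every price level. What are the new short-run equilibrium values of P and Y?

After both shocks: AD is Y = 2927 − 5P and SRAS is Y = 1655 + 3P.
Setting them equal: 1272 = 8P, so P = 159.
Y = 2927 − 5·159 = 2132.

P = 159, Y = 2132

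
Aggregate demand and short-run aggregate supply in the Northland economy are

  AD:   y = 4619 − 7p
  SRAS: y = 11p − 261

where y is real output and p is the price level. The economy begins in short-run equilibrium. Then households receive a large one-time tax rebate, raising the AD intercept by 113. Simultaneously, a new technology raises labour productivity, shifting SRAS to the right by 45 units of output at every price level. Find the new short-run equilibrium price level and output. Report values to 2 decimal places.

After both shocks: AD is y = 4732 − 7p and SRAS is y = 11p − 216.
Setting them equal: 4948 = 18p, so p = 274.89.
Substituting into AD, y = 2807.78.

p = 274.89, y = 2807.78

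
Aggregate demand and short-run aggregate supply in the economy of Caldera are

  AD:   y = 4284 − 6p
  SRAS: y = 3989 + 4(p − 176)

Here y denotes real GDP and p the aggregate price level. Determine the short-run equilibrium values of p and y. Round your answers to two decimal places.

p = 99.90, y = 3684.60

Write SRAS as y = 3989 + 4p − 704 = 3285 + 4p.
Set AD = SRAS: 4284 − 6p = 3285 + 4p, so 999 = 10p and p = 99.90.
Substituting into AD, y = 4284 − 6p = 3684.60.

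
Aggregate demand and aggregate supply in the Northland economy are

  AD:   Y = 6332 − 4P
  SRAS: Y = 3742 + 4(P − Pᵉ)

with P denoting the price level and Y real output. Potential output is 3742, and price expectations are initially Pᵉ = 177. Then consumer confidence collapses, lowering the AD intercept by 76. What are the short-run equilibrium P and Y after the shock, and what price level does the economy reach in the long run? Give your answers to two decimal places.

AD shifts left: new AD is Y = 6256 − 4P. With Pᵉ = 177, SRAS is Y = 3034 + 4P.
Short run: 6256 − 4P = 3034 + 4P gives 3222 = 8P, so P = 402.75 and Y = 6256 − 4P = 4645.00.
Y = 4645.00 is above potential 3742; expectations adjust and SRAS shifts left until Y = 3742.
Long run: on the new AD curve, 3742 = 6256 − 4P gives P = 628.50.

Short run: P = 402.75, Y = 4645.00. Long run: P = 628.50.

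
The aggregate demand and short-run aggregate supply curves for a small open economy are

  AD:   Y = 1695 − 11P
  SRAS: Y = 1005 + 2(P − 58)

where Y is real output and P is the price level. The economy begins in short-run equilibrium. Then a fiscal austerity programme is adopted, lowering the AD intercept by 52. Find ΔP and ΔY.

This is a negative demand shock: AD shifts left.
New AD: Y = 1643 − 11P.
SRAS can be written Y = 889 + 2P.
Set AD = SRAS: 1643 − 11P = 889 + 2P, so 754 = 13P and P = 58.
Y = 1643 − 11·58 = 1005.
Initially P = 62, Y = 1013, so ΔP = -4 and ΔY = -8.

ΔP = -4, ΔY = -8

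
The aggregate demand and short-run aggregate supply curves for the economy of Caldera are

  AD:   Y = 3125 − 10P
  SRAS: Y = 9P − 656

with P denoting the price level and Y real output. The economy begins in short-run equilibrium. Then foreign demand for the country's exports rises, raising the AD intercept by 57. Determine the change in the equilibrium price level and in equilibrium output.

ΔP = +3, ΔY = +27

This is a positive demand shock: AD shifts right.
New AD: Y = 3182 − 10P.
Set AD = SRAS: 3182 − 10P = 9P − 656, so 3838 = 19P and P = 202.
Y = 3182 − 10·202 = 1162.
Initially P = 199, Y = 1135, so ΔP = +3 and ΔY = +27.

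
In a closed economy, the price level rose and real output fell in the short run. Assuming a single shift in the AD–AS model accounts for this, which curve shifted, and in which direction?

P rose and Y fell. An AD shift moves P and Y in the same direction; an SRAS shift moves them in opposite directions.
Here P and Y moved in opposite directions, so the SRAS curve shifted.
Since Y fell, SRAS shifted left.

SRAS shifted left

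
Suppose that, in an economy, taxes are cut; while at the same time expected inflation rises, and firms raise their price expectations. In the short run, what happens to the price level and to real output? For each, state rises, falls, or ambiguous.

Price level: rises; output: ambiguous

The first event is a positive demand shock: AD shifts right, which by itself pushes P up and Y up.
The second is an adverse supply shock: SRAS shifts left, which by itself pushes P up and Y down.
Both shocks push P up, so P rises. The two shocks push Y in opposite directions, so the effect on Y is ambiguous.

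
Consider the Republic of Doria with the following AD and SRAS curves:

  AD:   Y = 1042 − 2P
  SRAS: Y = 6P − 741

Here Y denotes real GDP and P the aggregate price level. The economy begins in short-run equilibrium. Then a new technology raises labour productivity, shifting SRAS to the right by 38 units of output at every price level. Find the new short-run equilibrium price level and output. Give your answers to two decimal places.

This is a positive supply shock: SRAS shifts right.
New SRAS: Y = 6P − 703.
Set AD = SRAS: 1042 − 2P = 6P − 703, so 1745 = 8P and P = 218.13.
Substituting into AD, Y = 605.75.

P = 218.13, Y = 605.75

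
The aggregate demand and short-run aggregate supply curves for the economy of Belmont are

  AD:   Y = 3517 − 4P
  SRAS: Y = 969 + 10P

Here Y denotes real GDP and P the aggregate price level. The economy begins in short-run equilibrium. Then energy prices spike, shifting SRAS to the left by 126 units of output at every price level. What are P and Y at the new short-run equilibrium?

This is a negative supply shock: SRAS shifts left.
New SRAS: Y = 843 + 10P.
Set AD = SRAS: 3517 − 4P = 843 + 10P, so 2674 = 14P and P = 191.
Y = 3517 − 4·191 = 2753.

P = 191, Y = 2753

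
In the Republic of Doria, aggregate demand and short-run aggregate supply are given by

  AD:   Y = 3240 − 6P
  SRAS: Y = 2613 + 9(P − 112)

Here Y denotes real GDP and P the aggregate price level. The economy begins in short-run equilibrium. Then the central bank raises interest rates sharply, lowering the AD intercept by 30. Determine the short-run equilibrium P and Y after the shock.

P = 107, Y = 2568

This is a negative demand shock: AD shifts left.
New AD: Y = 3210 − 6P.
SRAS can be written Y = 1605 + 9P.
Set AD = SRAS: 3210 − 6P = 1605 + 9P, so 1605 = 15P and P = 107.
Y = 3210 − 6·107 = 2568.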